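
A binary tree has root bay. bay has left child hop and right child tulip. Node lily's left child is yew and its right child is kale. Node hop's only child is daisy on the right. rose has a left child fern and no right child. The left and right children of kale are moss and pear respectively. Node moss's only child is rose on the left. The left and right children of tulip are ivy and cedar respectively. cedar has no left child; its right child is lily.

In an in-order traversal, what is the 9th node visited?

fern

In-order visits the left subtree, then the node, then the right subtree.
At bay: go left to hop.
  At hop: no left child.
  Visit hop.
  At hop: go right to daisy.
    daisy is a leaf — visit daisy.
Visit bay.
At bay: go right to tulip.
  At tulip: go left to ivy.
    ivy is a leaf — visit ivy.
  Visit tulip.
  At tulip: go right to cedar.
    At cedar: no left child.
    Visit cedar.
    At cedar: go right to lily.
      At lily: go left to yew.
        yew is a leaf — visit yew.
      Visit lily.
      At lily: go right to kale.
        At kale: go left to moss.
          At moss: go left to rose.
            At rose: go left to fern.
              fern is a leaf — visit fern.
            Visit rose.
            At rose: no right child.
          Visit moss.
          At moss: no right child.
        Visit kale.
        At kale: go right to pear.
          pear is a leaf — visit pear.
Full in-order sequence: hop, daisy, bay, ivy, tulip, cedar, yew, lily, fern, rose, moss, kale, pear.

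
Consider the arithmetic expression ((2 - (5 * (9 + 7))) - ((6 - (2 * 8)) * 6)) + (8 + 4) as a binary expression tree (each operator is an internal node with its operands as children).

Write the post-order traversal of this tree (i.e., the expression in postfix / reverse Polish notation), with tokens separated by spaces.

2 5 9 7 + * - 6 2 8 * - 6 * - 8 4 + +

Post-order on an expression tree gives postfix notation: for each operator, emit left operand, right operand, then the operator.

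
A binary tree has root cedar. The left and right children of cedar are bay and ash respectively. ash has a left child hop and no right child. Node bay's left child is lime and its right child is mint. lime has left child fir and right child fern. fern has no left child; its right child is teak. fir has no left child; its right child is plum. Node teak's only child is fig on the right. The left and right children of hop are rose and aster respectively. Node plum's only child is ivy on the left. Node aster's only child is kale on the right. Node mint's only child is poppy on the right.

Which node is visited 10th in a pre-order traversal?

Pre-order visits the node, then its left subtree, then its right subtree.
Visit cedar.
At cedar: go left to bay.
  Visit bay.
  At bay: go left to lime.
    Visit lime.
    At lime: go left to fir.
      Visit fir.
      At fir: no left child.
      At fir: go right to plum.
        Visit plum.
        At plum: go left to ivy.
          ivy is a leaf — visit ivy.
        At plum: no right child.
    At lime: go right to fern.
      Visit fern.
      At fern: no left child.
      At fern: go right to teak.
        Visit teak.
        At teak: no left child.
        At teak: go right to fig.
          fig is a leaf — visit fig.
  At bay: go right to mint.
    Visit mint.
    At mint: no left child.
    At mint: go right to poppy.
      poppy is a leaf — visit poppy.
At cedar: go right to ash.
  Visit ash.
  At ash: go left to hop.
    Visit hop.
    At hop: go left to rose.
      rose is a leaf — visit rose.
    At hop: go right to aster.
      Visit aster.
      At aster: no left child.
      At aster: go right to kale.
        kale is a leaf — visit kale.
  At ash: no right child.
Full pre-order sequence: cedar, bay, lime, fir, plum, ivy, fern, teak, fig, mint, poppy, ash, hop, rose, aster, kale.

mint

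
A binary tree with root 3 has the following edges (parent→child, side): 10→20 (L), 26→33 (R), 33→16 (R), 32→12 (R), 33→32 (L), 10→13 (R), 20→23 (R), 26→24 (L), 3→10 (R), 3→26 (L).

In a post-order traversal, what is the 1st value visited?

24

Post-order visits the left subtree, then the right subtree, then the node.
At 3: go left to 26.
  At 26: go left to 24.
    24 is a leaf — visit 24.
  At 26: go right to 33.
    At 33: go left to 32.
      At 32: no left child.
      At 32: go right to 12.
        12 is a leaf — visit 12.
      Visit 32.
    At 33: go right to 16.
      16 is a leaf — visit 16.
    Visit 33.
  Visit 26.
At 3: go right to 10.
  At 10: go left to 20.
    At 20: no left child.
    At 20: go right to 23.
      23 is a leaf — visit 23.
    Visit 20.
  At 10: go right to 13.
    13 is a leaf — visit 13.
  Visit 10.
Visit 3.
Full post-order sequence: 24, 12, 32, 16, 33, 26, 23, 20, 13, 10, 3.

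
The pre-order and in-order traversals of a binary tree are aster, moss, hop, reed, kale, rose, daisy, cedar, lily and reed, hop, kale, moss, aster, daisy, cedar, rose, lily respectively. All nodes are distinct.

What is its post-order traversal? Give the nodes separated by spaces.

reed kale hop moss cedar daisy lily rose aster

The first element of pre-order is the root; it splits in-order into left and right subtrees.
Root aster: left subtree has 4 nodes {reed, hop, kale, moss}, right has 4 {daisy, cedar, rose, lily}.
  Root moss: left subtree has 3 nodes {reed, hop, kale}, right has 0 { }.
    Root hop: left subtree has 1 node {reed}, right has 1 {kale}.
  Root rose: left subtree has 2 nodes {daisy, cedar}, right has 1 {lily}.
    Root daisy: left subtree has 0 nodes { }, right has 1 {cedar}.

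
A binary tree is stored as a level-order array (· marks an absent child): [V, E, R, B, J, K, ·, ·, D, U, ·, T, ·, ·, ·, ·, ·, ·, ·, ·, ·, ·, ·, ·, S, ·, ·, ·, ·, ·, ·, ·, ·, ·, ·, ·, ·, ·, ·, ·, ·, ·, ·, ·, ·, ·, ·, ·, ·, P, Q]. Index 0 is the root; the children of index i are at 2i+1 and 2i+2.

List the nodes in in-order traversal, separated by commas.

In-order visits the left subtree, then the node, then the right subtree.
At V: go left to E.
  At E: go left to B.
    At B: no left child.
    Visit B.
    At B: go right to D.
      D is a leaf — visit D.
  Visit E.
  At E: go right to J.
    At J: go left to U.
      U is a leaf — visit U.
    Visit J.
    At J: no right child.
Visit V.
At V: go right to R.
  At R: go left to K.
    At K: go left to T.
      At T: no left child.
      Visit T.
      At T: go right to S.
        At S: go left to P.
          P is a leaf — visit P.
        Visit S.
        At S: go right to Q.
          Q is a leaf — visit Q.
    Visit K.
    At K: no right child.
  Visit R.
  At R: no right child.

B, D, E, U, J, V, T, P, S, Q, K, R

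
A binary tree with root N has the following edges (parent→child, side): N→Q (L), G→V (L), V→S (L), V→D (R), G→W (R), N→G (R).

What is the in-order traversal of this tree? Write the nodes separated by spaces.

In-order visits the left subtree, then the node, then the right subtree.
At N: go left to Q.
  Q is a leaf — visit Q.
Visit N.
At N: go right to G.
  At G: go left to V.
    At V: go left to S.
      S is a leaf — visit S.
    Visit V.
    At V: go right to D.
      D is a leaf — visit D.
  Visit G.
  At G: go right to W.
    W is a leaf — visit W.

Q N S V D G W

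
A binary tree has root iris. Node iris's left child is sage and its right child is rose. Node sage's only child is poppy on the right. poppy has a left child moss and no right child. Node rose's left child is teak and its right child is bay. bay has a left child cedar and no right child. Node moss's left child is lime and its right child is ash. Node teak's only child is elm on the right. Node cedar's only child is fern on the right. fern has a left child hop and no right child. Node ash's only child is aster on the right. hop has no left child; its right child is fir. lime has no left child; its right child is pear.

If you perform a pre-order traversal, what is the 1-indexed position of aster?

8

Pre-order visits the node, then its left subtree, then its right subtree.
Visit iris.
At iris: go left to sage.
  Visit sage.
  At sage: no left child.
  At sage: go right to poppy.
    Visit poppy.
    At poppy: go left to moss.
      Visit moss.
      At moss: go left to lime.
        Visit lime.
        At lime: no left child.
        At lime: go right to pear.
          pear is a leaf — visit pear.
      At moss: go right to ash.
        Visit ash.
        At ash: no left child.
        At ash: go right to aster.
          aster is a leaf — visit aster.
    At poppy: no right child.
At iris: go right to rose.
  Visit rose.
  At rose: go left to teak.
    Visit teak.
    At teak: no left child.
    At teak: go right to elm.
      elm is a leaf — visit elm.
  At rose: go right to bay.
    Visit bay.
    At bay: go left to cedar.
      Visit cedar.
      At cedar: no left child.
      At cedar: go right to fern.
        Visit fern.
        At fern: go left to hop.
          Visit hop.
          At hop: no left child.
          At hop: go right to fir.
            fir is a leaf — visit fir.
        At fern: no right child.
    At bay: no right child.
Full pre-order sequence: iris, sage, poppy, moss, lime, pear, ash, aster, rose, teak, elm, bay, cedar, fern, hop, fir.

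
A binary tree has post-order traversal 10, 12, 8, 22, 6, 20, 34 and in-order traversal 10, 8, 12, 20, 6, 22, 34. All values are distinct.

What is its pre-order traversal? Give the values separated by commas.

The last element of post-order is the root; it splits in-order into left and right subtrees.
Root 34: left subtree has 6 nodes {10, 8, 12, 20, 6, 22}, right has 0 { }.
  Root 20: left subtree has 3 nodes {10, 8, 12}, right has 2 {6, 22}.
    Root 8: left subtree has 1 node {10}, right has 1 {12}.
    Root 6: left subtree has 0 nodes { }, right has 1 {22}.

34, 20, 8, 10, 12, 6, 22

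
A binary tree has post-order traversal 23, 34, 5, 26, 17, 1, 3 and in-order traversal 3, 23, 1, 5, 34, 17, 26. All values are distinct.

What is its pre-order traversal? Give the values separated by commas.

The last element of post-order is the root; it splits in-order into left and right subtrees.
Root 3: left subtree has 0 nodes { }, right has 6 {23, 1, 5, 34, 17, 26}.
  Root 1: left subtree has 1 node {23}, right has 4 {5, 34, 17, 26}.
    Root 17: left subtree has 2 nodes {5, 34}, right has 1 {26}.
      Root 5: left subtree has 0 nodes { }, right has 1 {34}.

3, 1, 23, 17, 5, 34, 26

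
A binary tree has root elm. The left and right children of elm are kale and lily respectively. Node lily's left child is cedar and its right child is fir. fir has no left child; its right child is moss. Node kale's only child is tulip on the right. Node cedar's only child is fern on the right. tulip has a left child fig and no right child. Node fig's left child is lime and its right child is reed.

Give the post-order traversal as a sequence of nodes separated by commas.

lime, reed, fig, tulip, kale, fern, cedar, moss, fir, lily, elm

Post-order visits the left subtree, then the right subtree, then the node.
At elm: go left to kale.
  At kale: no left child.
  At kale: go right to tulip.
    At tulip: go left to fig.
      At fig: go left to lime.
        lime is a leaf — visit lime.
      At fig: go right to reed.
        reed is a leaf — visit reed.
      Visit fig.
    At tulip: no right child.
    Visit tulip.
  Visit kale.
At elm: go right to lily.
  At lily: go left to cedar.
    At cedar: no left child.
    At cedar: go right to fern.
      fern is a leaf — visit fern.
    Visit cedar.
  At lily: go right to fir.
    At fir: no left child.
    At fir: go right to moss.
      moss is a leaf — visit moss.
    Visit fir.
  Visit lily.
Visit elm.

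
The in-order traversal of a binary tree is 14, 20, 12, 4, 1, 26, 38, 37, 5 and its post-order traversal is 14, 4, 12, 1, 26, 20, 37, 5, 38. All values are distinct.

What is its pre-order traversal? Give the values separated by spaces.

The last element of post-order is the root; it splits in-order into left and right subtrees.
Root 38: left subtree has 6 nodes {14, 20, 12, 4, 1, 26}, right has 2 {37, 5}.
  Root 20: left subtree has 1 node {14}, right has 4 {12, 4, 1, 26}.
    Root 26: left subtree has 3 nodes {12, 4, 1}, right has 0 { }.
      Root 1: left subtree has 2 nodes {12, 4}, right has 0 { }.
        Root 12: left subtree has 0 nodes { }, right has 1 {4}.
  Root 5: left subtree has 1 node {37}, right has 0 { }.

38 20 14 26 1 12 4 5 37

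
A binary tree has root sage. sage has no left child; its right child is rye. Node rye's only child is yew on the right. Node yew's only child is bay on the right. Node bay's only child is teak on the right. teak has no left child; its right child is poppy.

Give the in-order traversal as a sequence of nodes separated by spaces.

In-order visits the left subtree, then the node, then the right subtree.
At sage: no left child.
Visit sage.
At sage: go right to rye.
  At rye: no left child.
  Visit rye.
  At rye: go right to yew.
    At yew: no left child.
    Visit yew.
    At yew: go right to bay.
      At bay: no left child.
      Visit bay.
      At bay: go right to teak.
        At teak: no left child.
        Visit teak.
        At teak: go right to poppy.
          poppy is a leaf — visit poppy.

sage rye yew bay teak poppy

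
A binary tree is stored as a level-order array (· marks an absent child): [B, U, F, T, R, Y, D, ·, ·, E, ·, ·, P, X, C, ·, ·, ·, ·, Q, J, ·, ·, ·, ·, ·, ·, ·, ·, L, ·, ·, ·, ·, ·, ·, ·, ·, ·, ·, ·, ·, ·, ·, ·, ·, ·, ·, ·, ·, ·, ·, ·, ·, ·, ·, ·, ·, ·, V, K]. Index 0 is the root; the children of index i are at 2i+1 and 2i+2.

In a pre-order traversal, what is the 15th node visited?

Pre-order visits the node, then its left subtree, then its right subtree.
Visit B.
At B: go left to U.
  Visit U.
  At U: go left to T.
    T is a leaf — visit T.
  At U: go right to R.
    Visit R.
    At R: go left to E.
      Visit E.
      At E: go left to Q.
        Q is a leaf — visit Q.
      At E: go right to J.
        J is a leaf — visit J.
    At R: no right child.
At B: go right to F.
  Visit F.
  At F: go left to Y.
    Visit Y.
    At Y: no left child.
    At Y: go right to P.
      P is a leaf — visit P.
  At F: go right to D.
    Visit D.
    At D: go left to X.
      X is a leaf — visit X.
    At D: go right to C.
      Visit C.
      At C: go left to L.
        Visit L.
        At L: go left to V.
          V is a leaf — visit V.
        At L: go right to K.
          K is a leaf — visit K.
      At C: no right child.
Full pre-order sequence: B, U, T, R, E, Q, J, F, Y, P, D, X, C, L, V, K.

V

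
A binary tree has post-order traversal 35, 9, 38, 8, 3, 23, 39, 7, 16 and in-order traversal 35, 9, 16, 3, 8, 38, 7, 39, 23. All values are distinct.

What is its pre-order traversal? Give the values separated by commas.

The last element of post-order is the root; it splits in-order into left and right subtrees.
Root 16: left subtree has 2 nodes {35, 9}, right has 6 {3, 8, 38, 7, 39, 23}.
  Root 9: left subtree has 1 node {35}, right has 0 { }.
  Root 7: left subtree has 3 nodes {3, 8, 38}, right has 2 {39, 23}.
    Root 3: left subtree has 0 nodes { }, right has 2 {8, 38}.
      Root 8: left subtree has 0 nodes { }, right has 1 {38}.
    Root 39: left subtree has 0 nodes { }, right has 1 {23}.

16, 9, 35, 7, 3, 8, 38, 39, 23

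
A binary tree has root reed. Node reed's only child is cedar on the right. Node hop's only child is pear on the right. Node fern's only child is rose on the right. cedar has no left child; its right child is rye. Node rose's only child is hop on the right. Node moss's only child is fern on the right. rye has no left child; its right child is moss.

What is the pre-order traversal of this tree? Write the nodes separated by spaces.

Pre-order visits the node, then its left subtree, then its right subtree.
Visit reed.
At reed: no left child.
At reed: go right to cedar.
  Visit cedar.
  At cedar: no left child.
  At cedar: go right to rye.
    Visit rye.
    At rye: no left child.
    At rye: go right to moss.
      Visit moss.
      At moss: no left child.
      At moss: go right to fern.
        Visit fern.
        At fern: no left child.
        At fern: go right to rose.
          Visit rose.
          At rose: no left child.
          At rose: go right to hop.
            Visit hop.
            At hop: no left child.
            At hop: go right to pear.
              pear is a leaf — visit pear.

reed cedar rye moss fern rose hop pear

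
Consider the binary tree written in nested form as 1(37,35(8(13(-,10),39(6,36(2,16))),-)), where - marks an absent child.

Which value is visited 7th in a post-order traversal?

36

Post-order visits the left subtree, then the right subtree, then the node.
At 1: go left to 37.
  37 is a leaf — visit 37.
At 1: go right to 35.
  At 35: go left to 8.
    At 8: go left to 13.
      At 13: no left child.
      At 13: go right to 10.
        10 is a leaf — visit 10.
      Visit 13.
    At 8: go right to 39.
      At 39: go left to 6.
        6 is a leaf — visit 6.
      At 39: go right to 36.
        At 36: go left to 2.
          2 is a leaf — visit 2.
        At 36: go right to 16.
          16 is a leaf — visit 16.
        Visit 36.
      Visit 39.
    Visit 8.
  At 35: no right child.
  Visit 35.
Visit 1.
Full post-order sequence: 37, 10, 13, 6, 2, 16, 36, 39, 8, 35, 1.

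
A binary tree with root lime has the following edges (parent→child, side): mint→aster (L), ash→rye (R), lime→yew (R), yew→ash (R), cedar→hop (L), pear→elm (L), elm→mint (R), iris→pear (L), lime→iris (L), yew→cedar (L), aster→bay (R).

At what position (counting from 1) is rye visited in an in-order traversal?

In-order visits the left subtree, then the node, then the right subtree.
At lime: go left to iris.
  At iris: go left to pear.
    At pear: go left to elm.
      At elm: no left child.
      Visit elm.
      At elm: go right to mint.
        At mint: go left to aster.
          At aster: no left child.
          Visit aster.
          At aster: go right to bay.
            bay is a leaf — visit bay.
        Visit mint.
        At mint: no right child.
    Visit pear.
    At pear: no right child.
  Visit iris.
  At iris: no right child.
Visit lime.
At lime: go right to yew.
  At yew: go left to cedar.
    At cedar: go left to hop.
      hop is a leaf — visit hop.
    Visit cedar.
    At cedar: no right child.
  Visit yew.
  At yew: go right to ash.
    At ash: no left child.
    Visit ash.
    At ash: go right to rye.
      rye is a leaf — visit rye.
Full in-order sequence: elm, aster, bay, mint, pear, iris, lime, hop, cedar, yew, ash, rye.

12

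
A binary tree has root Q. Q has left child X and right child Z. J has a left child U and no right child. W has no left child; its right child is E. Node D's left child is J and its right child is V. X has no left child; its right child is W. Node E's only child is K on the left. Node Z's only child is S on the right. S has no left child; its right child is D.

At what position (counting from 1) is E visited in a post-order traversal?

2

Post-order visits the left subtree, then the right subtree, then the node.
At Q: go left to X.
  At X: no left child.
  At X: go right to W.
    At W: no left child.
    At W: go right to E.
      At E: go left to K.
        K is a leaf — visit K.
      At E: no right child.
      Visit E.
    Visit W.
  Visit X.
At Q: go right to Z.
  At Z: no left child.
  At Z: go right to S.
    At S: no left child.
    At S: go right to D.
      At D: go left to J.
        At J: go left to U.
          U is a leaf — visit U.
        At J: no right child.
        Visit J.
      At D: go right to V.
        V is a leaf — visit V.
      Visit D.
    Visit S.
  Visit Z.
Visit Q.
Full post-order sequence: K, E, W, X, U, J, V, D, S, Z, Q.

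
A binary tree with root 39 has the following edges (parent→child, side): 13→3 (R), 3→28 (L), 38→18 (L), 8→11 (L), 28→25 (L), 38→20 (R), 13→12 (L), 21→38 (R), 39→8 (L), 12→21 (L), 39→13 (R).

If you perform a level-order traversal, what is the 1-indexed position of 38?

Level-order visits nodes level by level from the root, left to right within each level.
Level 0: 39
Level 1: 8, 13
Level 2: 11, 12, 3
Level 3: 21, 28
Level 4: 38, 25
Level 5: 18, 20
Full level-order sequence: 39, 8, 13, 11, 12, 3, 21, 28, 38, 25, 18, 20.

9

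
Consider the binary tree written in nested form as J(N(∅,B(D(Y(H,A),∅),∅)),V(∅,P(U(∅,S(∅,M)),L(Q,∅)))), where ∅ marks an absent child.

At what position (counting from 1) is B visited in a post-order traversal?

5

Post-order visits the left subtree, then the right subtree, then the node.
At J: go left to N.
  At N: no left child.
  At N: go right to B.
    At B: go left to D.
      At D: go left to Y.
        At Y: go left to H.
          H is a leaf — visit H.
        At Y: go right to A.
          A is a leaf — visit A.
        Visit Y.
      At D: no right child.
      Visit D.
    At B: no right child.
    Visit B.
  Visit N.
At J: go right to V.
  At V: no left child.
  At V: go right to P.
    At P: go left to U.
      At U: no left child.
      At U: go right to S.
        At S: no left child.
        At S: go right to M.
          M is a leaf — visit M.
        Visit S.
      Visit U.
    At P: go right to L.
      At L: go left to Q.
        Q is a leaf — visit Q.
      At L: no right child.
      Visit L.
    Visit P.
  Visit V.
Visit J.
Full post-order sequence: H, A, Y, D, B, N, M, S, U, Q, L, P, V, J.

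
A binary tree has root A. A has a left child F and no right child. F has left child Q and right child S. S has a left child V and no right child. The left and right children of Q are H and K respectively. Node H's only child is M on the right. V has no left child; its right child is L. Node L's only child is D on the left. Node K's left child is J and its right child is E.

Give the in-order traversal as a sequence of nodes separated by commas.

In-order visits the left subtree, then the node, then the right subtree.
At A: go left to F.
  At F: go left to Q.
    At Q: go left to H.
      At H: no left child.
      Visit H.
      At H: go right to M.
        M is a leaf — visit M.
    Visit Q.
    At Q: go right to K.
      At K: go left to J.
        J is a leaf — visit J.
      Visit K.
      At K: go right to E.
        E is a leaf — visit E.
  Visit F.
  At F: go right to S.
    At S: go left to V.
      At V: no left child.
      Visit V.
      At V: go right to L.
        At L: go left to D.
          D is a leaf — visit D.
        Visit L.
        At L: no right child.
    Visit S.
    At S: no right child.
Visit A.
At A: no right child.

H, M, Q, J, K, E, F, V, D, L, S, A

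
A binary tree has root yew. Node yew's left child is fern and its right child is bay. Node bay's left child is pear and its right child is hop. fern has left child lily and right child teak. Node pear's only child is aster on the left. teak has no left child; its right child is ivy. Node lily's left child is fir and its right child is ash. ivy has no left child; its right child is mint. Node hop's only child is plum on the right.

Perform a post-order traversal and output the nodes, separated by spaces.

Post-order visits the left subtree, then the right subtree, then the node.
At yew: go left to fern.
  At fern: go left to lily.
    At lily: go left to fir.
      fir is a leaf — visit fir.
    At lily: go right to ash.
      ash is a leaf — visit ash.
    Visit lily.
  At fern: go right to teak.
    At teak: no left child.
    At teak: go right to ivy.
      At ivy: no left child.
      At ivy: go right to mint.
        mint is a leaf — visit mint.
      Visit ivy.
    Visit teak.
  Visit fern.
At yew: go right to bay.
  At bay: go left to pear.
    At pear: go left to aster.
      aster is a leaf — visit aster.
    At pear: no right child.
    Visit pear.
  At bay: go right to hop.
    At hop: no left child.
    At hop: go right to plum.
      plum is a leaf — visit plum.
    Visit hop.
  Visit bay.
Visit yew.

fir ash lily mint ivy teak fern aster pear plum hop bay yew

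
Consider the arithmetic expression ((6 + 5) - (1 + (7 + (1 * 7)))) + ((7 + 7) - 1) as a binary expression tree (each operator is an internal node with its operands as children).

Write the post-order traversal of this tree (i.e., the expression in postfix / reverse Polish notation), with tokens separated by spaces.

6 5 + 1 7 1 7 * + + - 7 7 + 1 - +

Post-order on an expression tree gives postfix notation: for each operator, emit left operand, right operand, then the operator.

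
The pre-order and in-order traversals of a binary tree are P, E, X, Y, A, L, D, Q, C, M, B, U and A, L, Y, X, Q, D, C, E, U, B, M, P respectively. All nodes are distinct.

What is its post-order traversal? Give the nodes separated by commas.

The first element of pre-order is the root; it splits in-order into left and right subtrees.
Root P: left subtree has 11 nodes {A, L, Y, X, Q, D, C, E, U, B, M}, right has 0 { }.
  Root E: left subtree has 7 nodes {A, L, Y, X, Q, D, C}, right has 3 {U, B, M}.
    Root X: left subtree has 3 nodes {A, L, Y}, right has 3 {Q, D, C}.
      Root Y: left subtree has 2 nodes {A, L}, right has 0 { }.
        Root A: left subtree has 0 nodes { }, right has 1 {L}.
      Root D: left subtree has 1 node {Q}, right has 1 {C}.
    Root M: left subtree has 2 nodes {U, B}, right has 0 { }.
      Root B: left subtree has 1 node {U}, right has 0 { }.

L, A, Y, Q, C, D, X, U, B, M, E, P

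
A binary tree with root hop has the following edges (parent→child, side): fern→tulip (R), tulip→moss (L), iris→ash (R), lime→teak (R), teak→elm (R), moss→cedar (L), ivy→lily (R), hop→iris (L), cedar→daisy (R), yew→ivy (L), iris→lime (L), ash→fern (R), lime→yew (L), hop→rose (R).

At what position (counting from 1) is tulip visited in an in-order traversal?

13

In-order visits the left subtree, then the node, then the right subtree.
At hop: go left to iris.
  At iris: go left to lime.
    At lime: go left to yew.
      At yew: go left to ivy.
        At ivy: no left child.
        Visit ivy.
        At ivy: go right to lily.
          lily is a leaf — visit lily.
      Visit yew.
      At yew: no right child.
    Visit lime.
    At lime: go right to teak.
      At teak: no left child.
      Visit teak.
      At teak: go right to elm.
        elm is a leaf — visit elm.
  Visit iris.
  At iris: go right to ash.
    At ash: no left child.
    Visit ash.
    At ash: go right to fern.
      At fern: no left child.
      Visit fern.
      At fern: go right to tulip.
        At tulip: go left to moss.
          At moss: go left to cedar.
            At cedar: no left child.
            Visit cedar.
            At cedar: go right to daisy.
              daisy is a leaf — visit daisy.
          Visit moss.
          At moss: no right child.
        Visit tulip.
        At tulip: no right child.
Visit hop.
At hop: go right to rose.
  rose is a leaf — visit rose.
Full in-order sequence: ivy, lily, yew, lime, teak, elm, iris, ash, fern, cedar, daisy, moss, tulip, hop, rose.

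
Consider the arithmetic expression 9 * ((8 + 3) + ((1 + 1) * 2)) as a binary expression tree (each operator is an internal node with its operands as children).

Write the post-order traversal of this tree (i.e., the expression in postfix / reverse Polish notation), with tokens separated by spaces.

Post-order on an expression tree gives postfix notation: for each operator, emit left operand, right operand, then the operator.

9 8 3 + 1 1 + 2 * + *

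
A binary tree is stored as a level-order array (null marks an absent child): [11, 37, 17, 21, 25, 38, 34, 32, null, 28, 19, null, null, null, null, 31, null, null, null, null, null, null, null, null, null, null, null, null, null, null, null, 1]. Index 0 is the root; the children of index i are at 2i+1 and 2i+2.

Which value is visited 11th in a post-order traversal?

Post-order visits the left subtree, then the right subtree, then the node.
At 11: go left to 37.
  At 37: go left to 21.
    At 21: go left to 32.
      At 32: go left to 31.
        At 31: go left to 1.
          1 is a leaf — visit 1.
        At 31: no right child.
        Visit 31.
      At 32: no right child.
      Visit 32.
    At 21: no right child.
    Visit 21.
  At 37: go right to 25.
    At 25: go left to 28.
      28 is a leaf — visit 28.
    At 25: go right to 19.
      19 is a leaf — visit 19.
    Visit 25.
  Visit 37.
At 11: go right to 17.
  At 17: go left to 38.
    38 is a leaf — visit 38.
  At 17: go right to 34.
    34 is a leaf — visit 34.
  Visit 17.
Visit 11.
Full post-order sequence: 1, 31, 32, 21, 28, 19, 25, 37, 38, 34, 17, 11.

17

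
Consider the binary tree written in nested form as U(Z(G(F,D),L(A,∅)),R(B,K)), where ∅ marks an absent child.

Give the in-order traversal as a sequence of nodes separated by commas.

F, G, D, Z, A, L, U, B, R, K

In-order visits the left subtree, then the node, then the right subtree.
At U: go left to Z.
  At Z: go left to G.
    At G: go left to F.
      F is a leaf — visit F.
    Visit G.
    At G: go right to D.
      D is a leaf — visit D.
  Visit Z.
  At Z: go right to L.
    At L: go left to A.
      A is a leaf — visit A.
    Visit L.
    At L: no right child.
Visit U.
At U: go right to R.
  At R: go left to B.
    B is a leaf — visit B.
  Visit R.
  At R: go right to K.
    K is a leaf — visit K.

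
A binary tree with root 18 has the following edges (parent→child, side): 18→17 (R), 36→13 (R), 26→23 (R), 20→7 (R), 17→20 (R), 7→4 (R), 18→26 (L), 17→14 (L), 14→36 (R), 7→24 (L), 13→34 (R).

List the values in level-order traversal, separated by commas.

18, 26, 17, 23, 14, 20, 36, 7, 13, 24, 4, 34

Level-order visits nodes level by level from the root, left to right within each level.
Level 0: 18
Level 1: 26, 17
Level 2: 23, 14, 20
Level 3: 36, 7
Level 4: 13, 24, 4
Level 5: 34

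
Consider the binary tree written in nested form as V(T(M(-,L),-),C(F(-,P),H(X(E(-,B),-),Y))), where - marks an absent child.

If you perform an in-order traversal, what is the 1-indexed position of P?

In-order visits the left subtree, then the node, then the right subtree.
At V: go left to T.
  At T: go left to M.
    At M: no left child.
    Visit M.
    At M: go right to L.
      L is a leaf — visit L.
  Visit T.
  At T: no right child.
Visit V.
At V: go right to C.
  At C: go left to F.
    At F: no left child.
    Visit F.
    At F: go right to P.
      P is a leaf — visit P.
  Visit C.
  At C: go right to H.
    At H: go left to X.
      At X: go left to E.
        At E: no left child.
        Visit E.
        At E: go right to B.
          B is a leaf — visit B.
      Visit X.
      At X: no right child.
    Visit H.
    At H: go right to Y.
      Y is a leaf — visit Y.
Full in-order sequence: M, L, T, V, F, P, C, E, B, X, H, Y.

6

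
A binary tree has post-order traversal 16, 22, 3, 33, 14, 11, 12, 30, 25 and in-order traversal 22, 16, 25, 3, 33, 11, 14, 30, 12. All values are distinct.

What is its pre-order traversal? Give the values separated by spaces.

The last element of post-order is the root; it splits in-order into left and right subtrees.
Root 25: left subtree has 2 nodes {22, 16}, right has 6 {3, 33, 11, 14, 30, 12}.
  Root 22: left subtree has 0 nodes { }, right has 1 {16}.
  Root 30: left subtree has 4 nodes {3, 33, 11, 14}, right has 1 {12}.
    Root 11: left subtree has 2 nodes {3, 33}, right has 1 {14}.
      Root 33: left subtree has 1 node {3}, right has 0 { }.

25 22 16 30 11 33 3 14 12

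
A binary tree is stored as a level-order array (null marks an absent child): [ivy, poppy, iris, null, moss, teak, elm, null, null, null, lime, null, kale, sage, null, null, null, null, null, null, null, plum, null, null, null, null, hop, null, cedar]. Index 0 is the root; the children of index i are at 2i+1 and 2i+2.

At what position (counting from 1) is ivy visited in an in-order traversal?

In-order visits the left subtree, then the node, then the right subtree.
At ivy: go left to poppy.
  At poppy: no left child.
  Visit poppy.
  At poppy: go right to moss.
    At moss: no left child.
    Visit moss.
    At moss: go right to lime.
      At lime: go left to plum.
        plum is a leaf — visit plum.
      Visit lime.
      At lime: no right child.
Visit ivy.
At ivy: go right to iris.
  At iris: go left to teak.
    At teak: no left child.
    Visit teak.
    At teak: go right to kale.
      At kale: no left child.
      Visit kale.
      At kale: go right to hop.
        hop is a leaf — visit hop.
  Visit iris.
  At iris: go right to elm.
    At elm: go left to sage.
      At sage: no left child.
      Visit sage.
      At sage: go right to cedar.
        cedar is a leaf — visit cedar.
    Visit elm.
    At elm: no right child.
Full in-order sequence: poppy, moss, plum, lime, ivy, teak, kale, hop, iris, sage, cedar, elm.

5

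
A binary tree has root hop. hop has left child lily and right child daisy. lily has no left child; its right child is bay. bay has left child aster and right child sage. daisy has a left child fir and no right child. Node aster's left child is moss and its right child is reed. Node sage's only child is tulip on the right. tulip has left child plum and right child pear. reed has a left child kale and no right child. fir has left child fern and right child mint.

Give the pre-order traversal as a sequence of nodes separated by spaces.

hop lily bay aster moss reed kale sage tulip plum pear daisy fir fern mint

Pre-order visits the node, then its left subtree, then its right subtree.
Visit hop.
At hop: go left to lily.
  Visit lily.
  At lily: no left child.
  At lily: go right to bay.
    Visit bay.
    At bay: go left to aster.
      Visit aster.
      At aster: go left to moss.
        moss is a leaf — visit moss.
      At aster: go right to reed.
        Visit reed.
        At reed: go left to kale.
          kale is a leaf — visit kale.
        At reed: no right child.
    At bay: go right to sage.
      Visit sage.
      At sage: no left child.
      At sage: go right to tulip.
        Visit tulip.
        At tulip: go left to plum.
          plum is a leaf — visit plum.
        At tulip: go right to pear.
          pear is a leaf — visit pear.
At hop: go right to daisy.
  Visit daisy.
  At daisy: go left to fir.
    Visit fir.
    At fir: go left to fern.
      fern is a leaf — visit fern.
    At fir: go right to mint.
      mint is a leaf — visit mint.
  At daisy: no right child.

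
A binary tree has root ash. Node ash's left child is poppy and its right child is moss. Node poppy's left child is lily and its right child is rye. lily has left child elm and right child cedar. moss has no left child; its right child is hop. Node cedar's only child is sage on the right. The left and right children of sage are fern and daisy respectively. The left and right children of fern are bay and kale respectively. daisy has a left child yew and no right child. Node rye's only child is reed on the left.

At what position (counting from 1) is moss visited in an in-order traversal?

14

In-order visits the left subtree, then the node, then the right subtree.
At ash: go left to poppy.
  At poppy: go left to lily.
    At lily: go left to elm.
      elm is a leaf — visit elm.
    Visit lily.
    At lily: go right to cedar.
      At cedar: no left child.
      Visit cedar.
      At cedar: go right to sage.
        At sage: go left to fern.
          At fern: go left to bay.
            bay is a leaf — visit bay.
          Visit fern.
          At fern: go right to kale.
            kale is a leaf — visit kale.
        Visit sage.
        At sage: go right to daisy.
          At daisy: go left to yew.
            yew is a leaf — visit yew.
          Visit daisy.
          At daisy: no right child.
  Visit poppy.
  At poppy: go right to rye.
    At rye: go left to reed.
      reed is a leaf — visit reed.
    Visit rye.
    At rye: no right child.
Visit ash.
At ash: go right to moss.
  At moss: no left child.
  Visit moss.
  At moss: go right to hop.
    hop is a leaf — visit hop.
Full in-order sequence: elm, lily, cedar, bay, fern, kale, sage, yew, daisy, poppy, reed, rye, ash, moss, hop.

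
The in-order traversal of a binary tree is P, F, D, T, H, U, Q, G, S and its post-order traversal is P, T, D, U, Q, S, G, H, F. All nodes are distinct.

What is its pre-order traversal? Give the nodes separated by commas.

F, P, H, D, T, G, Q, U, S

The last element of post-order is the root; it splits in-order into left and right subtrees.
Root F: left subtree has 1 node {P}, right has 7 {D, T, H, U, Q, G, S}.
  Root H: left subtree has 2 nodes {D, T}, right has 4 {U, Q, G, S}.
    Root D: left subtree has 0 nodes { }, right has 1 {T}.
    Root G: left subtree has 2 nodes {U, Q}, right has 1 {S}.
      Root Q: left subtree has 1 node {U}, right has 0 { }.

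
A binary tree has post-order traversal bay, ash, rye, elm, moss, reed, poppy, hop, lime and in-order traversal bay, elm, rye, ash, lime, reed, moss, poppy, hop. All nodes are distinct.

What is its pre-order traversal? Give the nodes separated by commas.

lime, elm, bay, rye, ash, hop, poppy, reed, moss

The last element of post-order is the root; it splits in-order into left and right subtrees.
Root lime: left subtree has 4 nodes {bay, elm, rye, ash}, right has 4 {reed, moss, poppy, hop}.
  Root elm: left subtree has 1 node {bay}, right has 2 {rye, ash}.
    Root rye: left subtree has 0 nodes { }, right has 1 {ash}.
  Root hop: left subtree has 3 nodes {reed, moss, poppy}, right has 0 { }.
    Root poppy: left subtree has 2 nodes {reed, moss}, right has 0 { }.
      Root reed: left subtree has 0 nodes { }, right has 1 {moss}.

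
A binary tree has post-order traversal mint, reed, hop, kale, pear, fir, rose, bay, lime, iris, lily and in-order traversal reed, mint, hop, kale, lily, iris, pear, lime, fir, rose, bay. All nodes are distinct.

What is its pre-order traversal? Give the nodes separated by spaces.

lily kale hop reed mint iris lime pear bay rose fir

The last element of post-order is the root; it splits in-order into left and right subtrees.
Root lily: left subtree has 4 nodes {reed, mint, hop, kale}, right has 6 {iris, pear, lime, fir, rose, bay}.
  Root kale: left subtree has 3 nodes {reed, mint, hop}, right has 0 { }.
    Root hop: left subtree has 2 nodes {reed, mint}, right has 0 { }.
      Root reed: left subtree has 0 nodes { }, right has 1 {mint}.
  Root iris: left subtree has 0 nodes { }, right has 5 {pear, lime, fir, rose, bay}.
    Root lime: left subtree has 1 node {pear}, right has 3 {fir, rose, bay}.
      Root bay: left subtree has 2 nodes {fir, rose}, right has 0 { }.
        Root rose: left subtree has 1 node {fir}, right has 0 { }.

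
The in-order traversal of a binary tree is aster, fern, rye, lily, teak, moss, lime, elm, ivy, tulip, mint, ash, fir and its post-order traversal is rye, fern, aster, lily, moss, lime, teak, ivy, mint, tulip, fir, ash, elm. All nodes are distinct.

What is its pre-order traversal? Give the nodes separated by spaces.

elm teak lily aster fern rye lime moss ash tulip ivy mint fir

The last element of post-order is the root; it splits in-order into left and right subtrees.
Root elm: left subtree has 7 nodes {aster, fern, rye, lily, teak, moss, lime}, right has 5 {ivy, tulip, mint, ash, fir}.
  Root teak: left subtree has 4 nodes {aster, fern, rye, lily}, right has 2 {moss, lime}.
    Root lily: left subtree has 3 nodes {aster, fern, rye}, right has 0 { }.
      Root aster: left subtree has 0 nodes { }, right has 2 {fern, rye}.
        Root fern: left subtree has 0 nodes { }, right has 1 {rye}.
    Root lime: left subtree has 1 node {moss}, right has 0 { }.
  Root ash: left subtree has 3 nodes {ivy, tulip, mint}, right has 1 {fir}.
    Root tulip: left subtree has 1 node {ivy}, right has 1 {mint}.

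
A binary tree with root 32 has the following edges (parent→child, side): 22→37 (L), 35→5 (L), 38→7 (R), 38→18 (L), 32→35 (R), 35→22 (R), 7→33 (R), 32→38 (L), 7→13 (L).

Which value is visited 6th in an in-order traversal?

32

In-order visits the left subtree, then the node, then the right subtree.
At 32: go left to 38.
  At 38: go left to 18.
    18 is a leaf — visit 18.
  Visit 38.
  At 38: go right to 7.
    At 7: go left to 13.
      13 is a leaf — visit 13.
    Visit 7.
    At 7: go right to 33.
      33 is a leaf — visit 33.
Visit 32.
At 32: go right to 35.
  At 35: go left to 5.
    5 is a leaf — visit 5.
  Visit 35.
  At 35: go right to 22.
    At 22: go left to 37.
      37 is a leaf — visit 37.
    Visit 22.
    At 22: no right child.
Full in-order sequence: 18, 38, 13, 7, 33, 32, 5, 35, 37, 22.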